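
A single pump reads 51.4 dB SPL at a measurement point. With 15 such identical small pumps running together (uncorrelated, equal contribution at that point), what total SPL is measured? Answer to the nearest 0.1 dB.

15 equal incoherent sources raise the level by 10·log₁₀(15) = 11.76 dB.
L_total = 51.4 + 11.76 = 63.2 dB SPL.

63.2 dB SPL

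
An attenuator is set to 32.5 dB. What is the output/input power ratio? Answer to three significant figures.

0.000562

Power ratio = 10^(dB/10).
10^(-32.5/10) = 10^(-3.250) = 0.000562.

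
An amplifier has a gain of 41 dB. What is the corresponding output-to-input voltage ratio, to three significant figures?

Voltage ratio = 10^(dB/20).
10^(41/20) = 10^(2.050) = 112.

112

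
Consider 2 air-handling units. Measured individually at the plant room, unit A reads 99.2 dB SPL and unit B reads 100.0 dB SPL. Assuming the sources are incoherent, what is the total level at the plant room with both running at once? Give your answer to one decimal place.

Add the sources as powers (linear), then convert back to dB:
L_total = 10·log₁₀(10^(99.2/10) + 10^(100.0/10)) = 10·log₁₀(18318000000) = 102.6 dB SPL.

102.6 dB SPL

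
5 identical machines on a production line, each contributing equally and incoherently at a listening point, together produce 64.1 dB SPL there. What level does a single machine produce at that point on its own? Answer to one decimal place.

5 equal incoherent sources add 10·log₁₀(5) = 6.99 dB over one source.
L_one = 64.1 − 6.99 = 57.1 dB SPL.

57.1 dB SPL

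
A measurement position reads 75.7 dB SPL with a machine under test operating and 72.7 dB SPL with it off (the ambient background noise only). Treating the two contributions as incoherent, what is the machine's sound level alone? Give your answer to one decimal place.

72.7 dB SPL

Remove the background by subtracting linear intensities:
L_src = 10·log₁₀(10^(75.7/10) − 10^(72.7/10)) = 10·log₁₀(18530000) = 72.7 dB SPL.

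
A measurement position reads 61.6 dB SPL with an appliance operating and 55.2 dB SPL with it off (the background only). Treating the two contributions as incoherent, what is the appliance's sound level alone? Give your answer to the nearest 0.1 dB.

Background correction is a power subtraction:
L_src = 10·log₁₀(10^(61.6/10) − 10^(55.2/10)) = 10·log₁₀(1114000) = 60.5 dB SPL.

60.5 dB SPL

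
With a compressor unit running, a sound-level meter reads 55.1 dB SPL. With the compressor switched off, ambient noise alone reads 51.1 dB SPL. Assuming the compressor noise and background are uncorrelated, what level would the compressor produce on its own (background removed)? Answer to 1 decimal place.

52.9 dB SPL

Subtract intensities: L_src = 10·log₁₀(10^(L_total/10) − 10^(L_bg/10)).
L_src = 10·log₁₀(10^(55.1/10) − 10^(51.1/10)) = 10·log₁₀(194800) = 52.9 dB SPL.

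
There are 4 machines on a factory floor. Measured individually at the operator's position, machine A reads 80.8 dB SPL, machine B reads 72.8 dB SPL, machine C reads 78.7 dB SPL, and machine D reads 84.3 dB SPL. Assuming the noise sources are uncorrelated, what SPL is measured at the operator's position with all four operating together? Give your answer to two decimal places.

86.84 dB SPL

Add the sources as powers (linear), then convert back to dB:
L_total = 10·log₁₀(10^(80.8/10) + 10^(72.8/10) + 10^(78.7/10) + 10^(84.3/10)) = 10·log₁₀(482600000) = 86.84 dB SPL.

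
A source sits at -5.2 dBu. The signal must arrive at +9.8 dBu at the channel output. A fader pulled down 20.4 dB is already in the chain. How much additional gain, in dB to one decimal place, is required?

The required make-up gain is the shortfall in the dB sum.
G = +9.8 − (-5.2) + 20.4 = 35.4 dB.

35.4 dB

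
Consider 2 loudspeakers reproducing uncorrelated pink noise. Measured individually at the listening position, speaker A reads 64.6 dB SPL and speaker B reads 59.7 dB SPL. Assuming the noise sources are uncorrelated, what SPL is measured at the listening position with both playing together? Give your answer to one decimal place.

Add the sources as powers (linear), then convert back to dB:
L_total = 10·log₁₀(10^(64.6/10) + 10^(59.7/10)) = 10·log₁₀(3817000) = 65.8 dB SPL.

65.8 dB SPL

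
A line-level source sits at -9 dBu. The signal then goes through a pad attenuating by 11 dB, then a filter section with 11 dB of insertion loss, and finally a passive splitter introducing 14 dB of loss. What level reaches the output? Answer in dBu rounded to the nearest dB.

Cascaded gains and losses add directly in dB.
-9 − 11 − 11 − 14 = -45 dBu.

-45 dBu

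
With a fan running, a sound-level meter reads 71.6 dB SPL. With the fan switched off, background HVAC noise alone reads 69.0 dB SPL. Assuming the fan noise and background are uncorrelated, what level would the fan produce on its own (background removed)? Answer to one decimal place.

68.1 dB SPL

Remove the background by subtracting linear intensities:
L_src = 10·log₁₀(10^(71.6/10) − 10^(69.0/10)) = 10·log₁₀(6511000) = 68.1 dB SPL.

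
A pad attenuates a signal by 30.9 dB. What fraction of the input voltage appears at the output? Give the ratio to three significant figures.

0.0285

Voltage ratio = 10^(dB/20).
10^(-30.9/20) = 10^(-1.545) = 0.0285.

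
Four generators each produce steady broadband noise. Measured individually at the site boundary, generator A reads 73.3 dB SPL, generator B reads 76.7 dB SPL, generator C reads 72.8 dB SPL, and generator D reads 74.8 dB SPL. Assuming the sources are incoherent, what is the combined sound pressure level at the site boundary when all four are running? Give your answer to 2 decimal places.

Uncorrelated sources add in intensity (power), not in dB.
L_total = 10·log₁₀(10^(73.3/10) + 10^(76.7/10) + 10^(72.8/10) + 10^(74.8/10)) = 10·log₁₀(117400000) = 80.70 dB SPL.

80.70 dB SPL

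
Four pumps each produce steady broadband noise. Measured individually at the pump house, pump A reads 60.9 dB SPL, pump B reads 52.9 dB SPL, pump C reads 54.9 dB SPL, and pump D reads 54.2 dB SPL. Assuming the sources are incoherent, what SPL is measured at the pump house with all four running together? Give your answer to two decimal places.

Add the sources as powers (linear), then convert back to dB:
L_total = 10·log₁₀(10^(60.9/10) + 10^(52.9/10) + 10^(54.9/10) + 10^(54.2/10)) = 10·log₁₀(1997000) = 63.00 dB SPL.

63.00 dB SPL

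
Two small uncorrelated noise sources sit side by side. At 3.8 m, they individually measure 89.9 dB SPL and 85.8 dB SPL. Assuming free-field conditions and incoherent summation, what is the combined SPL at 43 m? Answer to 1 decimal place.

Combined at 3.8 m: 10·log₁₀(10^(89.9/10)+10^(85.8/10)) = 91.33 dB SPL.
Then apply −20·log₁₀(43/3.8) = -21.07 dB → 70.3 dB SPL.

70.3 dB SPL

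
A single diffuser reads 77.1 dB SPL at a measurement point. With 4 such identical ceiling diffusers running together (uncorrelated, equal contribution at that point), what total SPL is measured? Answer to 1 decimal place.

83.1 dB SPL

4 equal incoherent sources raise the level by 10·log₁₀(4) = 6.02 dB.
L_total = 77.1 + 6.02 = 83.1 dB SPL.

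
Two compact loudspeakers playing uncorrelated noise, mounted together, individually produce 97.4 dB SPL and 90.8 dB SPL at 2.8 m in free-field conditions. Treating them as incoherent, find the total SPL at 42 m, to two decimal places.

74.74 dB SPL

Combined at 2.8 m: 10·log₁₀(10^(97.4/10)+10^(90.8/10)) = 98.259 dB SPL.
Then apply −20·log₁₀(42/2.8) = -23.522 dB → 74.74 dB SPL.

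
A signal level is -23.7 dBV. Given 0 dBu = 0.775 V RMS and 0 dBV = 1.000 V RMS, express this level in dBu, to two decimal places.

-21.49 dBu

The offset between the scales is 20·log₁₀(0.775/1.000) = −2.214 dB.
So dBu = -23.7 + 2.214 = -21.49 dBu.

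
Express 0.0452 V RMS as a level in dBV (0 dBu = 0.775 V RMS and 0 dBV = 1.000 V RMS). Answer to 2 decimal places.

dBV = 20·log₁₀(V / 1.000 V).
20·log₁₀(0.0452/1.000) = -26.90 dBV.

-26.90 dBV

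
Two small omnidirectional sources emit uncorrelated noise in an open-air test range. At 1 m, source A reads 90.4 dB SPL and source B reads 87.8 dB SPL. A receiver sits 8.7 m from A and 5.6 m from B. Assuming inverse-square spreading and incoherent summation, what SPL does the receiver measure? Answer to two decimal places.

At the listener: L_A = 90.4 − 20·log₁₀(8.7) = 71.610 dB; L_B = 87.8 − 20·log₁₀(5.6) = 72.836 dB.
Combined: 10·log₁₀(10^(71.610/10)+10^(72.836/10)) = 75.28 dB SPL.

75.28 dB SPL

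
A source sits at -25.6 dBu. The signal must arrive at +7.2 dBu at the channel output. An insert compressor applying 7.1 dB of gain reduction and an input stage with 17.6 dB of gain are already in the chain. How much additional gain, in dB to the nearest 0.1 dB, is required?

22.3 dB

The required make-up gain is the shortfall in the dB sum.
G = +7.2 − (-25.6) + 7.1 − 17.6 = 22.3 dB.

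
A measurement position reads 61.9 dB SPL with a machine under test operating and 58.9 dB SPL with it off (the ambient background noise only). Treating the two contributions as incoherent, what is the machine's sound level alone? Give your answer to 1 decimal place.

58.9 dB SPL

Remove the background by subtracting linear intensities:
L_src = 10·log₁₀(10^(61.9/10) − 10^(58.9/10)) = 10·log₁₀(772600) = 58.9 dB SPL.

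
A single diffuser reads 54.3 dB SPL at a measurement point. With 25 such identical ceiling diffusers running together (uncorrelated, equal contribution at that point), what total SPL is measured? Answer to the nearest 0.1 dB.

25 equal incoherent sources raise the level by 10·log₁₀(25) = 13.98 dB.
L_total = 54.3 + 13.98 = 68.3 dB SPL.

68.3 dB SPL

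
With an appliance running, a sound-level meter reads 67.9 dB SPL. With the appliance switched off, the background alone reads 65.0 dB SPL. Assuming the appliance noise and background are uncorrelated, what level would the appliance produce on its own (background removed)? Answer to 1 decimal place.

Subtract intensities: L_src = 10·log₁₀(10^(L_total/10) − 10^(L_bg/10)).
L_src = 10·log₁₀(10^(67.9/10) − 10^(65.0/10)) = 10·log₁₀(3004000) = 64.8 dB SPL.

64.8 dB SPL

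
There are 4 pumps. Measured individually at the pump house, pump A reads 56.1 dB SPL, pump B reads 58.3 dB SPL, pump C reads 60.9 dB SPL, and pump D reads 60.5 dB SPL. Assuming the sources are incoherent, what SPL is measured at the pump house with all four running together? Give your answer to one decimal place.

65.4 dB SPL

Uncorrelated sources add in intensity (power), not in dB.
L_total = 10·log₁₀(10^(56.1/10) + 10^(58.3/10) + 10^(60.9/10) + 10^(60.5/10)) = 10·log₁₀(3436000) = 65.4 dB SPL.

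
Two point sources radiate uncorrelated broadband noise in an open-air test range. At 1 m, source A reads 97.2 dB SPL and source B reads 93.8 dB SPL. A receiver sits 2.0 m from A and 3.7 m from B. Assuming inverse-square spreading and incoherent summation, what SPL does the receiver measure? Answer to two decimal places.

91.72 dB SPL

At the listener: L_A = 97.2 − 20·log₁₀(2.0) = 91.179 dB; L_B = 93.8 − 20·log₁₀(3.7) = 82.436 dB.
Combined: 10·log₁₀(10^(91.179/10)+10^(82.436/10)) = 91.72 dB SPL.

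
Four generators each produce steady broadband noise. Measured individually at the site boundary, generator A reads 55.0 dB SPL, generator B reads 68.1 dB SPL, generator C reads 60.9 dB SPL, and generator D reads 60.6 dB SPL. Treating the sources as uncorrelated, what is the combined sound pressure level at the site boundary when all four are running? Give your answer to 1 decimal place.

69.6 dB SPL

Uncorrelated sources add in intensity (power), not in dB.
L_total = 10·log₁₀(10^(55.0/10) + 10^(68.1/10) + 10^(60.9/10) + 10^(60.6/10)) = 10·log₁₀(9151000) = 69.6 dB SPL.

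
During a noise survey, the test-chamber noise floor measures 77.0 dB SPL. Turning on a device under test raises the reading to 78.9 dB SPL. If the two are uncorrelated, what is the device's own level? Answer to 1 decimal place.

74.4 dB SPL

Remove the background by subtracting linear intensities:
L_src = 10·log₁₀(10^(78.9/10) − 10^(77.0/10)) = 10·log₁₀(27510000) = 74.4 dB SPL.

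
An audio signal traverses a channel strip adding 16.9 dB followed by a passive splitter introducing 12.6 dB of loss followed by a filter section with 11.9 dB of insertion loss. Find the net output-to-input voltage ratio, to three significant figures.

Net gain = 16.9 + (−12.6) + (−11.9) = -7.6 dB.
Voltage ratio = 10^(-7.6/20) = 0.417.

0.417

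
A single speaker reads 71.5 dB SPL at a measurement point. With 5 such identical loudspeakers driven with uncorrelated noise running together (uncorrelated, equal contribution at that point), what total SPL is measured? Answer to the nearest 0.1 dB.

5 equal incoherent sources raise the level by 10·log₁₀(5) = 6.99 dB.
L_total = 71.5 + 6.99 = 78.5 dB SPL.

78.5 dB SPL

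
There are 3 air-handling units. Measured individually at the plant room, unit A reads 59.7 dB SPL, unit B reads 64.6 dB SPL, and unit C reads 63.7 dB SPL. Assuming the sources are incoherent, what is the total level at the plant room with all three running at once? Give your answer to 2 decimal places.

Incoherent sources sum as intensities:
L_total = 10·log₁₀(10^(59.7/10) + 10^(64.6/10) + 10^(63.7/10)) = 10·log₁₀(6162000) = 67.90 dB SPL.

67.90 dB SPL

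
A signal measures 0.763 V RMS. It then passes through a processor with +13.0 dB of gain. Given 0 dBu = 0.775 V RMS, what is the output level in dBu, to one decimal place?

+12.9 dBu

Input level: 20·log₁₀(0.763/0.775) = -0.14 dBu.
Output: -0.14 + 13.0 = +12.9 dBu.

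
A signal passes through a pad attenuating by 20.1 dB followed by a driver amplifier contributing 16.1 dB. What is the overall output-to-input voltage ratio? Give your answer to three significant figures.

Net gain = (−20.1) + 16.1 = -4.0 dB.
Voltage ratio = 10^(-4.0/20) = 0.631.

0.631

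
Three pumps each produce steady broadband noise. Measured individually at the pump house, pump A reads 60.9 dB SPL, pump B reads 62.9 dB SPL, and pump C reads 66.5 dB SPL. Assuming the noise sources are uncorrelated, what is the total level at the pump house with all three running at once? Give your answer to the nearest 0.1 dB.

Incoherent sources sum as intensities:
L_total = 10·log₁₀(10^(60.9/10) + 10^(62.9/10) + 10^(66.5/10)) = 10·log₁₀(7647000) = 68.8 dB SPL.

68.8 dB SPL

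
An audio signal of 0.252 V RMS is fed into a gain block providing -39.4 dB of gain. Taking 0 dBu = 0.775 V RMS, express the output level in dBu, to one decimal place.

-49.2 dBu

Input level: 20·log₁₀(0.252/0.775) = -9.76 dBu.
Output: -9.76 − 39.4 = -49.2 dBu.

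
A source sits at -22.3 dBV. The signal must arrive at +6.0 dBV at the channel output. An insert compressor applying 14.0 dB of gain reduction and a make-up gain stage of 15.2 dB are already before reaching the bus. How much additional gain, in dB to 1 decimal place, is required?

The required make-up gain is the shortfall in the dB sum.
G = +6.0 − (-22.3) + 14.0 − 15.2 = 27.1 dB.

27.1 dB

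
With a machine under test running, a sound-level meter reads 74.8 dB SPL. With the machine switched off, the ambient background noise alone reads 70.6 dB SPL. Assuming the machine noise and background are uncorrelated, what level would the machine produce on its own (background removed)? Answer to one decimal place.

72.7 dB SPL

Remove the background by subtracting linear intensities:
L_src = 10·log₁₀(10^(74.8/10) − 10^(70.6/10)) = 10·log₁₀(18720000) = 72.7 dB SPL.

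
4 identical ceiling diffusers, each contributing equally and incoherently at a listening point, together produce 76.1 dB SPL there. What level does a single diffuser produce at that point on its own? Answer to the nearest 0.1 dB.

70.1 dB SPL

4 equal incoherent sources add 10·log₁₀(4) = 6.02 dB over one source.
L_one = 76.1 − 6.02 = 70.1 dB SPL.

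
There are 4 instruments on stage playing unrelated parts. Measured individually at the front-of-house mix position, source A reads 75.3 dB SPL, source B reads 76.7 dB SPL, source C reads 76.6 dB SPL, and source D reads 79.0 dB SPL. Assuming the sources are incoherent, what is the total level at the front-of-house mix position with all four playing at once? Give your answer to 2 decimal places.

Add the sources as powers (linear), then convert back to dB:
L_total = 10·log₁₀(10^(75.3/10) + 10^(76.7/10) + 10^(76.6/10) + 10^(79.0/10)) = 10·log₁₀(205800000) = 83.13 dB SPL.

83.13 dB SPL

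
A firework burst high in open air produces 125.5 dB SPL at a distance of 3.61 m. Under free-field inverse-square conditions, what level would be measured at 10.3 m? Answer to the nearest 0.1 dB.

116.4 dB SPL

Free-field point source: level drops by 20·log₁₀ of the distance ratio.
ΔL = −20·log₁₀(10.3/3.61) = -9.11 dB, so L₂ = 125.5 + (-9.11) = 116.4 dB SPL.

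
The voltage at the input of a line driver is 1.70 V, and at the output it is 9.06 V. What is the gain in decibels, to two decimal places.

14.53 dB

Voltage ratio → dB uses the 20·log₁₀ form:
20·log₁₀(9.06/1.70) = 20·log₁₀(5.329) = 14.53 dB.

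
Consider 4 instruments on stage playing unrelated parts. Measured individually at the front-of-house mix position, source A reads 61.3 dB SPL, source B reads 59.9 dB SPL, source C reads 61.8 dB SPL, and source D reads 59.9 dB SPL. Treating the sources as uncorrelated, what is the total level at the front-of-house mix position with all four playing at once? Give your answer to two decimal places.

Add the sources as powers (linear), then convert back to dB:
L_total = 10·log₁₀(10^(61.3/10) + 10^(59.9/10) + 10^(61.8/10) + 10^(59.9/10)) = 10·log₁₀(4817000) = 66.83 dB SPL.

66.83 dB SPL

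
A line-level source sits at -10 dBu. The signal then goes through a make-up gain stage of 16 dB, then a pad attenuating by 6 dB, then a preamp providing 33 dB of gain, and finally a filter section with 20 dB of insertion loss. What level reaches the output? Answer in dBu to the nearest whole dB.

+13 dBu

In dB, series stages simply add:
-10 + 16 − 6 + 33 − 20 = +13 dBu.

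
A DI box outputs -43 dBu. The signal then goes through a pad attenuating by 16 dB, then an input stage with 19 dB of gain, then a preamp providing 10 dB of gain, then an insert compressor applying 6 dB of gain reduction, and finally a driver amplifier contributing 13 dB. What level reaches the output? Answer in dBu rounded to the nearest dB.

In dB, series stages simply add:
-43 − 16 + 19 + 10 − 6 + 13 = -23 dBu.

-23 dBu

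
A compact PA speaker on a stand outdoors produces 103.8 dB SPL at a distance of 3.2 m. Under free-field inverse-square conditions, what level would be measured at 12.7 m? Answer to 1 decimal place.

Inverse-square spreading gives ΔL = −20·log₁₀(d₂/d₁).
ΔL = −20·log₁₀(12.7/3.2) = -11.97 dB, so L₂ = 103.8 + (-11.97) = 91.8 dB SPL.

91.8 dB SPL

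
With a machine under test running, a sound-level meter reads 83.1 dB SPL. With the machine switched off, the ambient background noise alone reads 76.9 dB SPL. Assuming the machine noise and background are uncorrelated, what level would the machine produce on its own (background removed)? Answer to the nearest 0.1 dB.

81.9 dB SPL

Remove the background by subtracting linear intensities:
L_src = 10·log₁₀(10^(83.1/10) − 10^(76.9/10)) = 10·log₁₀(155200000) = 81.9 dB SPL.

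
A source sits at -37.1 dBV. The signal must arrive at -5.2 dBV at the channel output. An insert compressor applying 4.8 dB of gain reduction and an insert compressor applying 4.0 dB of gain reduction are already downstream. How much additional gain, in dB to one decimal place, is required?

The required make-up gain is the shortfall in the dB sum.
G = -5.2 − (-37.1) + 4.8 + 4.0 = 40.7 dB.

40.7 dB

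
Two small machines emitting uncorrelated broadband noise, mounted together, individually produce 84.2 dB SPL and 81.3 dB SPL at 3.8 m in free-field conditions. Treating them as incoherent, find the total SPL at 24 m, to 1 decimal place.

Combined at 3.8 m: 10·log₁₀(10^(84.2/10)+10^(81.3/10)) = 86.00 dB SPL.
Then apply −20·log₁₀(24/3.8) = -16.01 dB → 70.0 dB SPL.

70.0 dB SPL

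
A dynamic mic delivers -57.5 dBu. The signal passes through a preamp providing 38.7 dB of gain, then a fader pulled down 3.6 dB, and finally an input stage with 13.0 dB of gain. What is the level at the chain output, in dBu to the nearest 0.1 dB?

In dB, series stages simply add:
-57.5 + 38.7 − 3.6 + 13.0 = -9.4 dBu.

-9.4 dBu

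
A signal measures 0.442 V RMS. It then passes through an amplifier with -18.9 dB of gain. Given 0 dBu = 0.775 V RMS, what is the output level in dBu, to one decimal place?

Input level: 20·log₁₀(0.442/0.775) = -4.88 dBu.
Output: -4.88 − 18.9 = -23.8 dBu.

-23.8 dBu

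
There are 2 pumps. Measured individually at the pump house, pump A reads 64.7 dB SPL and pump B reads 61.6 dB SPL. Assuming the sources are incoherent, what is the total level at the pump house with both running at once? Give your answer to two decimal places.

Incoherent sources sum as intensities:
L_total = 10·log₁₀(10^(64.7/10) + 10^(61.6/10)) = 10·log₁₀(4397000) = 66.43 dB SPL.

66.43 dB SPL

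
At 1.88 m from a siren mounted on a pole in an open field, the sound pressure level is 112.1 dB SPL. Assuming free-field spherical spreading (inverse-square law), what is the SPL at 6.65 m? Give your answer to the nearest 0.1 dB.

Free-field point source: level drops by 20·log₁₀ of the distance ratio.
ΔL = −20·log₁₀(6.65/1.88) = -10.97 dB, so L₂ = 112.1 + (-10.97) = 101.1 dB SPL.

101.1 dB SPL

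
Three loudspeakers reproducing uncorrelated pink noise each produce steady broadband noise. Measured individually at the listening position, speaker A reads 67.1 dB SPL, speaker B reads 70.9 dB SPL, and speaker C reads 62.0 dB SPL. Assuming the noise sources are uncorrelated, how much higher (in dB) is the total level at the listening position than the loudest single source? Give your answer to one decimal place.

1.9 dB

Uncorrelated sources add in intensity (power), not in dB.
L_total = 10·log₁₀(10^(67.1/10) + 10^(70.9/10) + 10^(62.0/10)) = 72.79 dB SPL.
Excess over the loudest (70.9 dB): 72.79 − 70.9 = 1.9 dB.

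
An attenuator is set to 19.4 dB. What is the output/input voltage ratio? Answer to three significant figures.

0.107

Voltage ratio = 10^(dB/20).
10^(-19.4/20) = 10^(-0.9700) = 0.107.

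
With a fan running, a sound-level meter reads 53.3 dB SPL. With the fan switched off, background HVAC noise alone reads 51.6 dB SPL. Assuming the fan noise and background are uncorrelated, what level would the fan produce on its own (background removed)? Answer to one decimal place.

48.4 dB SPL

Remove the background by subtracting linear intensities:
L_src = 10·log₁₀(10^(53.3/10) − 10^(51.6/10)) = 10·log₁₀(69250) = 48.4 dB SPL.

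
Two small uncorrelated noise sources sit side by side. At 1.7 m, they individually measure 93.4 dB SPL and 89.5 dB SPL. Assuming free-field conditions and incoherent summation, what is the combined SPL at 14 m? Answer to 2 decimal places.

76.57 dB SPL

Combined at 1.7 m: 10·log₁₀(10^(93.4/10)+10^(89.5/10)) = 94.884 dB SPL.
Then apply −20·log₁₀(14/1.7) = -18.314 dB → 76.57 dB SPL.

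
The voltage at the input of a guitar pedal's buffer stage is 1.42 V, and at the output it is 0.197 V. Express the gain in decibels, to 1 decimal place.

-17.2 dB

Voltage ratio → dB uses the 20·log₁₀ form:
20·log₁₀(0.197/1.42) = 20·log₁₀(0.1387) = -17.2 dB.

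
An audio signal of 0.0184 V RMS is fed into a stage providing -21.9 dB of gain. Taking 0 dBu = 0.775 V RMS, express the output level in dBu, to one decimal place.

Input level: 20·log₁₀(0.0184/0.775) = -32.49 dBu.
Output: -32.49 − 21.9 = -54.4 dBu.

-54.4 dBu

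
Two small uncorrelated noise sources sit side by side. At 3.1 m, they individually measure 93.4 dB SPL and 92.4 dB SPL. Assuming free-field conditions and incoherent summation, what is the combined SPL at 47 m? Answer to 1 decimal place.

72.3 dB SPL

Combined at 3.1 m: 10·log₁₀(10^(93.4/10)+10^(92.4/10)) = 95.94 dB SPL.
Then apply −20·log₁₀(47/3.1) = -23.61 dB → 72.3 dB SPL.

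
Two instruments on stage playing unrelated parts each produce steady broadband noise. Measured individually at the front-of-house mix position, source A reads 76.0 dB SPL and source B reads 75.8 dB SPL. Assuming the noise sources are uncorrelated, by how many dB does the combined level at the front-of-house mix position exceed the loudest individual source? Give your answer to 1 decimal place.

Incoherent sources sum as intensities:
L_total = 10·log₁₀(10^(76.0/10) + 10^(75.8/10)) = 78.91 dB SPL.
Excess over the loudest (76.0 dB): 78.91 − 76.0 = 2.9 dB.

2.9 dB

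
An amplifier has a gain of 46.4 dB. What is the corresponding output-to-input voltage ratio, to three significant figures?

209

Voltage ratio = 10^(dB/20).
10^(46.4/20) = 10^(2.320) = 209.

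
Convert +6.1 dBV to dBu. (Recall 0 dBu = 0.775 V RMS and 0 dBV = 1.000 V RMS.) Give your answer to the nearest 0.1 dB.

+8.3 dBu

The offset between the scales is 20·log₁₀(0.775/1.000) = −2.214 dB.
So dBu = +6.1 + 2.214 = +8.3 dBu.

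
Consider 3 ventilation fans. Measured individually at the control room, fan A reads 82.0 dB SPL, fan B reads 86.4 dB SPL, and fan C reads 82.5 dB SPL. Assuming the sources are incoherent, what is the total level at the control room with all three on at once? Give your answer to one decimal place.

88.9 dB SPL

Add the sources as powers (linear), then convert back to dB:
L_total = 10·log₁₀(10^(82.0/10) + 10^(86.4/10) + 10^(82.5/10)) = 10·log₁₀(772800000) = 88.9 dB SPL.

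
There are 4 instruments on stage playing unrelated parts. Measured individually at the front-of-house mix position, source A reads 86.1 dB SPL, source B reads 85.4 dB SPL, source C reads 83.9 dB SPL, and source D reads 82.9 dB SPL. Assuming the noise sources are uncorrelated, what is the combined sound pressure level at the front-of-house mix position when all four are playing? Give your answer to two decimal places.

Incoherent sources sum as intensities:
L_total = 10·log₁₀(10^(86.1/10) + 10^(85.4/10) + 10^(83.9/10) + 10^(82.9/10)) = 10·log₁₀(1195000000) = 90.77 dB SPL.

90.77 dB SPL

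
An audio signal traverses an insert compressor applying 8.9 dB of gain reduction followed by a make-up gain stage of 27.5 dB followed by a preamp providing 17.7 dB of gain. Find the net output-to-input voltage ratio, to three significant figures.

Net gain = (−8.9) + 27.5 + 17.7 = 36.3 dB.
Voltage ratio = 10^(36.3/20) = 65.3.

65.3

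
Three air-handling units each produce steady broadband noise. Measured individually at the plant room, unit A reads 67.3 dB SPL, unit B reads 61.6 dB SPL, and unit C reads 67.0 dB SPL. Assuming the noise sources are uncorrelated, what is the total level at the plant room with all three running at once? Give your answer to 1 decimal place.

70.7 dB SPL

Uncorrelated sources add in intensity (power), not in dB.
L_total = 10·log₁₀(10^(67.3/10) + 10^(61.6/10) + 10^(67.0/10)) = 10·log₁₀(11830000) = 70.7 dB SPL.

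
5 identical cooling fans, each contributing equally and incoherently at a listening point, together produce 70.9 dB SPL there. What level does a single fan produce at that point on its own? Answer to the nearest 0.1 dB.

63.9 dB SPL

5 equal incoherent sources add 10·log₁₀(5) = 6.99 dB over one source.
L_one = 70.9 − 6.99 = 63.9 dB SPL.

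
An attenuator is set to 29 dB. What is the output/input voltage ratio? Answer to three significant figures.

Voltage ratio = 10^(dB/20).
10^(-29/20) = 10^(-1.450) = 0.0355.

0.0355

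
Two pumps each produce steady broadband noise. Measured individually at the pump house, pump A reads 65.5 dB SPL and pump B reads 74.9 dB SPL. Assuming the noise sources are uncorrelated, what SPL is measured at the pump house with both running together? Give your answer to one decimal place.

Incoherent sources sum as intensities:
L_total = 10·log₁₀(10^(65.5/10) + 10^(74.9/10)) = 10·log₁₀(34450000) = 75.4 dB SPL.

75.4 dB SPL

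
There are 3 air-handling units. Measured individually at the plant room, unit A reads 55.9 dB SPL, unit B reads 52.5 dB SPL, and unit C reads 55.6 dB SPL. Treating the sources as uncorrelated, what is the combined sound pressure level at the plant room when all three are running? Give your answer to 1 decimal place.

Incoherent sources sum as intensities:
L_total = 10·log₁₀(10^(55.9/10) + 10^(52.5/10) + 10^(55.6/10)) = 10·log₁₀(930000) = 59.7 dB SPL.

59.7 dB SPL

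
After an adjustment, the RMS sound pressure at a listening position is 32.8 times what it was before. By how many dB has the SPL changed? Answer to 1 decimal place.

30.3 dB

Sound pressure is an amplitude quantity: ΔL = 20·log₁₀(p₂/p₁).
20·log₁₀(32.8) = 30.3 dB.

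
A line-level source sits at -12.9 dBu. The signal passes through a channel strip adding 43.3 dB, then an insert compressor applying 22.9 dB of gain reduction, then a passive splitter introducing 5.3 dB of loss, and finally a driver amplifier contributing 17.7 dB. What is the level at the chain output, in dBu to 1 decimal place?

Cascaded gains and losses add directly in dB.
-12.9 + 43.3 − 22.9 − 5.3 + 17.7 = +19.9 dBu.

+19.9 dBu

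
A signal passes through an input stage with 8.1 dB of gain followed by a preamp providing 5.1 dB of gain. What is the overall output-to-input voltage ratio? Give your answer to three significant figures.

4.57

Net gain = 8.1 + 5.1 = 13.2 dB.
Voltage ratio = 10^(13.2/20) = 4.57.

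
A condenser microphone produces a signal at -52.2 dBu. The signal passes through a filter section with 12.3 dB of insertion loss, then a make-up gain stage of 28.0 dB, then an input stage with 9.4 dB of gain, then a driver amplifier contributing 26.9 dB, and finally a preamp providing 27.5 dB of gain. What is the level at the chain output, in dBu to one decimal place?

+27.3 dBu

In dB, series stages simply add:
-52.2 − 12.3 + 28.0 + 9.4 + 26.9 + 27.5 = +27.3 dBu.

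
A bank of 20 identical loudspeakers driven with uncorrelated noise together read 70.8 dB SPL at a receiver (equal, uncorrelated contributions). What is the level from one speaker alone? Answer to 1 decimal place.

57.8 dB SPL

20 equal incoherent sources add 10·log₁₀(20) = 13.01 dB over one source.
L_one = 70.8 − 13.01 = 57.8 dB SPL.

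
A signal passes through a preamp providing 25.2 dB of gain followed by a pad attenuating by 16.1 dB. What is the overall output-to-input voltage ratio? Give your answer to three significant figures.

2.85

Net gain = 25.2 + (−16.1) = 9.1 dB.
Voltage ratio = 10^(9.1/20) = 2.85.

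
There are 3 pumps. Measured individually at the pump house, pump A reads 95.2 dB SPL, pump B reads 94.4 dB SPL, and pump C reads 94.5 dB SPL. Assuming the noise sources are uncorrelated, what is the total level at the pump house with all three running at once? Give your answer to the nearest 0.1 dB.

99.5 dB SPL

Incoherent sources sum as intensities:
L_total = 10·log₁₀(10^(95.2/10) + 10^(94.4/10) + 10^(94.5/10)) = 10·log₁₀(8884000000) = 99.5 dB SPL.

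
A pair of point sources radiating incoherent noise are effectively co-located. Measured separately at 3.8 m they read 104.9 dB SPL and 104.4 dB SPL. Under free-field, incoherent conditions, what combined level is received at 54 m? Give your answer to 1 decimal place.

84.6 dB SPL

Combined at 3.8 m: 10·log₁₀(10^(104.9/10)+10^(104.4/10)) = 107.67 dB SPL.
Then apply −20·log₁₀(54/3.8) = -23.05 dB → 84.6 dB SPL.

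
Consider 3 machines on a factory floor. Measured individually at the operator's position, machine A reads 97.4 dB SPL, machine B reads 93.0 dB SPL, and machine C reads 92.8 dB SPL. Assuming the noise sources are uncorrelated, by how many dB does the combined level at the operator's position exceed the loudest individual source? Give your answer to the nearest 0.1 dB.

Uncorrelated sources add in intensity (power), not in dB.
L_total = 10·log₁₀(10^(97.4/10) + 10^(93.0/10) + 10^(92.8/10)) = 99.73 dB SPL.
Excess over the loudest (97.4 dB): 99.73 − 97.4 = 2.3 dB.

2.3 dB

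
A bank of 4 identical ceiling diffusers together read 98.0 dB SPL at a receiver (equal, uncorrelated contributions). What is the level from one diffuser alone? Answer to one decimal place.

92.0 dB SPL

4 equal incoherent sources add 10·log₁₀(4) = 6.02 dB over one source.
L_one = 98.0 − 6.02 = 92.0 dB SPL.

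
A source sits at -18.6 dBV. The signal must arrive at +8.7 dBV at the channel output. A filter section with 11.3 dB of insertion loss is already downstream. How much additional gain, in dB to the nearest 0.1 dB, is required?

38.6 dB

The required make-up gain is the shortfall in the dB sum.
G = +8.7 − (-18.6) + 11.3 = 38.6 dB.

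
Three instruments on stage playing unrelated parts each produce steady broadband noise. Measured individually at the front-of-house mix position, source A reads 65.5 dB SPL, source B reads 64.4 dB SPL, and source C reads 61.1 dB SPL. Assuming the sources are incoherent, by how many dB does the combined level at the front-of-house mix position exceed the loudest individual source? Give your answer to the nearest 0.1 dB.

3.3 dB

Add the sources as powers (linear), then convert back to dB:
L_total = 10·log₁₀(10^(65.5/10) + 10^(64.4/10) + 10^(61.1/10)) = 68.80 dB SPL.
Excess over the loudest (65.5 dB): 68.80 − 65.5 = 3.3 dB.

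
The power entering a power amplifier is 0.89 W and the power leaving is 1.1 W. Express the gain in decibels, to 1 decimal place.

0.9 dB

Power is a power quantity, so gain = 10·log₁₀(P_out/P_in).
10·log₁₀(1.1/0.89) = 10·log₁₀(1.236) = 0.9 dB.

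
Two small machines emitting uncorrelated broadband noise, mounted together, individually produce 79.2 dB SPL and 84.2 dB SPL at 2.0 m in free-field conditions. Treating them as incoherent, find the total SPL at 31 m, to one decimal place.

61.6 dB SPL

Combined at 2.0 m: 10·log₁₀(10^(79.2/10)+10^(84.2/10)) = 85.39 dB SPL.
Then apply −20·log₁₀(31/2.0) = -23.81 dB → 61.6 dB SPL.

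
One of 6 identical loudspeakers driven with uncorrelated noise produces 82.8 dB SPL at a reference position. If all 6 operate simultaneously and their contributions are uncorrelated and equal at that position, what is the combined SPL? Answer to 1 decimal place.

6 equal incoherent sources raise the level by 10·log₁₀(6) = 7.78 dB.
L_total = 82.8 + 7.78 = 90.6 dB SPL.

90.6 dB SPL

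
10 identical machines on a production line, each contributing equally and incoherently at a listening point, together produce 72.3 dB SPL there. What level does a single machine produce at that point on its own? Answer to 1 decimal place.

10 equal incoherent sources add 10·log₁₀(10) = 10.00 dB over one source.
L_one = 72.3 − 10.00 = 62.3 dB SPL.

62.3 dB SPL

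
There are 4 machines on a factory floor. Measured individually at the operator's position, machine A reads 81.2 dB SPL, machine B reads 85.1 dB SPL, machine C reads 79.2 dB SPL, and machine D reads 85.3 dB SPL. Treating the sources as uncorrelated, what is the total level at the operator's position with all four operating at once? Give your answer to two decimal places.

Add the sources as powers (linear), then convert back to dB:
L_total = 10·log₁₀(10^(81.2/10) + 10^(85.1/10) + 10^(79.2/10) + 10^(85.3/10)) = 10·log₁₀(877400000) = 89.43 dB SPL.

89.43 dB SPL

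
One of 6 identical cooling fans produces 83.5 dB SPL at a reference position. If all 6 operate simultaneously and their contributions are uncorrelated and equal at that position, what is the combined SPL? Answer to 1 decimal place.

91.3 dB SPL

6 equal incoherent sources raise the level by 10·log₁₀(6) = 7.78 dB.
L_total = 83.5 + 7.78 = 91.3 dB SPL.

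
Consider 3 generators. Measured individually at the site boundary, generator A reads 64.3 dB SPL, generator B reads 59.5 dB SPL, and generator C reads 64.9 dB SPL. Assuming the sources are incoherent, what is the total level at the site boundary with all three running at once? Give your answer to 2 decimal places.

Incoherent sources sum as intensities:
L_total = 10·log₁₀(10^(64.3/10) + 10^(59.5/10) + 10^(64.9/10)) = 10·log₁₀(6673000) = 68.24 dB SPL.

68.24 dB SPL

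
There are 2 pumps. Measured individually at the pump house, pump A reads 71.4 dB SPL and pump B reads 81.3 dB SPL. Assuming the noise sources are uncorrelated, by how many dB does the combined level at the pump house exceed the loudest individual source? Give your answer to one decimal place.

Incoherent sources sum as intensities:
L_total = 10·log₁₀(10^(71.4/10) + 10^(81.3/10)) = 81.72 dB SPL.
Excess over the loudest (81.3 dB): 81.72 − 81.3 = 0.4 dB.

0.4 dB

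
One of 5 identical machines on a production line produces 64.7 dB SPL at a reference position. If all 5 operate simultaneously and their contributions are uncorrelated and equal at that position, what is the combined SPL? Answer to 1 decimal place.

71.7 dB SPL

5 equal incoherent sources raise the level by 10·log₁₀(5) = 6.99 dB.
L_total = 64.7 + 6.99 = 71.7 dB SPL.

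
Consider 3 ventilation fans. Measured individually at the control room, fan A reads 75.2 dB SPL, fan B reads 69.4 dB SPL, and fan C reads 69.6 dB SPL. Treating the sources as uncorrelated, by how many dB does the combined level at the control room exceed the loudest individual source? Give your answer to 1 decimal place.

Incoherent sources sum as intensities:
L_total = 10·log₁₀(10^(75.2/10) + 10^(69.4/10) + 10^(69.6/10)) = 77.07 dB SPL.
Excess over the loudest (75.2 dB): 77.07 − 75.2 = 1.9 dB.

1.9 dB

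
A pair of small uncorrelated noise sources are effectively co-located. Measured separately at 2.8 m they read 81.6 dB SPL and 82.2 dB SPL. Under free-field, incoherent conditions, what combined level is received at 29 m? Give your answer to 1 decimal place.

Combined at 2.8 m: 10·log₁₀(10^(81.6/10)+10^(82.2/10)) = 84.92 dB SPL.
Then apply −20·log₁₀(29/2.8) = -20.30 dB → 64.6 dB SPL.

64.6 dB SPL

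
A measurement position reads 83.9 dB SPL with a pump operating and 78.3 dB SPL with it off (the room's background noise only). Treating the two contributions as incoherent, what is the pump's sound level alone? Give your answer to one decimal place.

Background correction is a power subtraction:
L_src = 10·log₁₀(10^(83.9/10) − 10^(78.3/10)) = 10·log₁₀(177900000) = 82.5 dB SPL.

82.5 dB SPL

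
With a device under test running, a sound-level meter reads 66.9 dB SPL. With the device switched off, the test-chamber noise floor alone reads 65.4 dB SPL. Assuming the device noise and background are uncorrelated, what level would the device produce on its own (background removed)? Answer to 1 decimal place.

61.6 dB SPL

Remove the background by subtracting linear intensities:
L_src = 10·log₁₀(10^(66.9/10) − 10^(65.4/10)) = 10·log₁₀(1430000) = 61.6 dB SPL.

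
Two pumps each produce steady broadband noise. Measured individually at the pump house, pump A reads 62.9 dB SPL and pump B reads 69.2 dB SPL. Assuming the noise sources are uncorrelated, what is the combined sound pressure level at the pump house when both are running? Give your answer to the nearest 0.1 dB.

Uncorrelated sources add in intensity (power), not in dB.
L_total = 10·log₁₀(10^(62.9/10) + 10^(69.2/10)) = 10·log₁₀(10270000) = 70.1 dB SPL.

70.1 dB SPL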